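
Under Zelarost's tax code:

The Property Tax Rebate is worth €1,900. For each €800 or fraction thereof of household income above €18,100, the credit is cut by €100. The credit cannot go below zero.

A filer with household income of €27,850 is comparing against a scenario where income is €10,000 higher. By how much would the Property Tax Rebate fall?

At €27,850 — income exceeds €18,100 by €9,750, which is 13 full-or-partial €800 increments; reduction = 13 × €100 = €1,300, leaving €600.
At €37,850 — income exceeds €18,100 by €19,750 → 25 increments × €100 = €2,500 ≥ base, so the credit is €0.
Lost: €600 − €0 = €600.

€600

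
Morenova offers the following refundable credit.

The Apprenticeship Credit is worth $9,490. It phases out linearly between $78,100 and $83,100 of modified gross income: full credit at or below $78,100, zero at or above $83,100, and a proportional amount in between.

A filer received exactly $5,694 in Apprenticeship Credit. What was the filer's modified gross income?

$5,694 is 5,694/9,490 of the full $9,490, so 3,796/9,490 of the $5,000 range has been used: income = $78,100 + $5,000 × 3,796/9,490 = $80,100.

$80,100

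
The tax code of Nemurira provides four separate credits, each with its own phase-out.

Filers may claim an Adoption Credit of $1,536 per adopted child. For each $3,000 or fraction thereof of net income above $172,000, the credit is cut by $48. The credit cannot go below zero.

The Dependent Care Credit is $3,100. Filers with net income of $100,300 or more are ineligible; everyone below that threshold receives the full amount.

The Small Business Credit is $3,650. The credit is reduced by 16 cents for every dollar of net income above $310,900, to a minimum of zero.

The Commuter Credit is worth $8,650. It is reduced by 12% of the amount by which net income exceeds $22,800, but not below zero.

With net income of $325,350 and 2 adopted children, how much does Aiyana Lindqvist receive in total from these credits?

Adoption Credit: base = 2 × $1,536 = $3,072. income exceeds $172,000 by $153,350, which is 52 full-or-partial $3,000 increments; reduction = 52 × $48 = $2,496, leaving $576.
Dependent Care Credit: $325,350 meets or exceeds the $100,300 cutoff, so the credit is $0.
Small Business Credit: 16% of the $14,450 excess over $310,900 is $2,312; credit = $3,650 − $2,312 = $1,338.
Commuter Credit: 12% of the $302,550 excess over $22,800 is $36,306 ≥ base, so the credit is $0.
Total: $576 + $0 + $1,338 + $0 = $1,914.

$1,914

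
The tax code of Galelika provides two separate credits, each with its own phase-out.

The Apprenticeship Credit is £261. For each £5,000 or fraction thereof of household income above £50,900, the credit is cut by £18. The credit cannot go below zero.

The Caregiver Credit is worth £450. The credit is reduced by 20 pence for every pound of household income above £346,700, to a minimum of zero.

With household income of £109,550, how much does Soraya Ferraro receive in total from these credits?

£495

Apprenticeship Credit: income exceeds £50,900 by £58,650, which is 12 full-or-partial £5,000 increments; reduction = 12 × £18 = £216, leaving £45.
Caregiver Credit: £109,550 is at or below the £346,700 threshold, so the full £450 applies.
Total: £45 + £450 = £495.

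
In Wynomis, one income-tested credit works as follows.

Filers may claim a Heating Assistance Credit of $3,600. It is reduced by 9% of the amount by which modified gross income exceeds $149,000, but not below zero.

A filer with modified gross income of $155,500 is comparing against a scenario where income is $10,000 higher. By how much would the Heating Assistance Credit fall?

$900

At $155,500 — 9% of the $6,500 excess over $149,000 is $585; credit = $3,600 − $585 = $3,015.
At $165,500 — 9% of the $16,500 excess over $149,000 is $1,485; credit = $3,600 − $1,485 = $2,115.
Lost: $3,015 − $2,115 = $900.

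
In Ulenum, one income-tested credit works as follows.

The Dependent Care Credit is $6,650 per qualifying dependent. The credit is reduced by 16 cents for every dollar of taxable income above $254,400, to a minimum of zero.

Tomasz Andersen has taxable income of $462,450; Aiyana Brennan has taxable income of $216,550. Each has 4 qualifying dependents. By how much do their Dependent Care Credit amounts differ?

$26,600

Tomasz ($462,450): Dependent Care Credit: base = 4 × $6,650 = $26,600. 16% of the $208,050 excess over $254,400 is $33,288 ≥ base, so the credit is $0.
Aiyana ($216,550): Dependent Care Credit: base = 4 × $6,650 = $26,600. $216,550 is at or below the $254,400 threshold, so the full $26,600 applies.
Difference: |$0 − $26,600| = $26,600.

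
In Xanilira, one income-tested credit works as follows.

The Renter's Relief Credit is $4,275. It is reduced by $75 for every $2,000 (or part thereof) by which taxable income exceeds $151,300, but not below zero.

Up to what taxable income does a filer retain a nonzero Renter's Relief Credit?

After 56 increments the reduction is 56 × $75 = $4,200, leaving $75; one more increment wipes it out. Increment 56 ends at excess 56 × $2,000 = $112,000, so the highest qualifying income is $151,300 + $112,000 = $263,300.

$263,300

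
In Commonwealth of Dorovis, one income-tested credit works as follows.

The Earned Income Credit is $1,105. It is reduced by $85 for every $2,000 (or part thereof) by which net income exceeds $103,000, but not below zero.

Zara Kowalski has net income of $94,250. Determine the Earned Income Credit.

$1,105

Earned Income Credit: $94,250 is at or below the $103,000 threshold, so the full $1,105 applies.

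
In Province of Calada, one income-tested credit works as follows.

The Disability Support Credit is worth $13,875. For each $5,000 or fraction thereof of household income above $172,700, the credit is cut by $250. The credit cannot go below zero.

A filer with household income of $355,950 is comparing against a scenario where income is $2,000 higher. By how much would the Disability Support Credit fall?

At $355,950 — income exceeds $172,700 by $183,250, which is 37 full-or-partial $5,000 increments; reduction = 37 × $250 = $9,250, leaving $4,625.
At $357,950 — income exceeds $172,700 by $185,250, which is 38 full-or-partial $5,000 increments; reduction = 38 × $250 = $9,500, leaving $4,375.
Lost: $4,625 − $4,375 = $250.

$250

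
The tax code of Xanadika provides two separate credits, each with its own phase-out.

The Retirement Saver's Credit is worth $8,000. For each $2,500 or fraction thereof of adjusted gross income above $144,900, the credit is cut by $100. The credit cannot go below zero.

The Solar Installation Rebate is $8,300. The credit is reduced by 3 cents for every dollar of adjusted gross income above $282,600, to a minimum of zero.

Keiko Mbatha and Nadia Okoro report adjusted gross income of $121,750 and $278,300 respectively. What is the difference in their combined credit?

Keiko ($121,750): Retirement Saver's Credit: $121,750 is at or below the $144,900 threshold, so the full $8,000 applies. Solar Installation Rebate: $121,750 is at or below the $282,600 threshold, so the full $8,300 applies. total $8,000 + $8,300 = $16,300
Nadia ($278,300): Retirement Saver's Credit: income exceeds $144,900 by $133,400, which is 54 full-or-partial $2,500 increments; reduction = 54 × $100 = $5,400, leaving $2,600. Solar Installation Rebate: $278,300 is at or below the $282,600 threshold, so the full $8,300 applies. total $2,600 + $8,300 = $10,900
Difference: |$16,300 − $10,900| = $5,400.

$5,400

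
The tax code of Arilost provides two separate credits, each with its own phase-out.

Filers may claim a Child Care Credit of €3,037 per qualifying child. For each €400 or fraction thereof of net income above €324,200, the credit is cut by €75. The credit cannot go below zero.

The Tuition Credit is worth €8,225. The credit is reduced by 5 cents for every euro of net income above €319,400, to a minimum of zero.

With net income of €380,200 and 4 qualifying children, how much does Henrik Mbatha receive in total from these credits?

Child Care Credit: base = 4 × €3,037 = €12,148. income exceeds €324,200 by €56,000, which is 140 full-or-partial €400 increments; reduction = 140 × €75 = €10,500, leaving €1,648.
Tuition Credit: 5% of the €60,800 excess over €319,400 is €3,040; credit = €8,225 − €3,040 = €5,185.
Total: €1,648 + €5,185 = €6,833.

€6,833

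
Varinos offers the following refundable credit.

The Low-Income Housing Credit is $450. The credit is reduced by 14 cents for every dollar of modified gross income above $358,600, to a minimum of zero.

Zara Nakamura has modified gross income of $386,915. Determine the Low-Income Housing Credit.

$0

Low-Income Housing Credit: 14% of the $28,315 excess over $358,600 is $3,964.10 ≥ base, so the credit is $0.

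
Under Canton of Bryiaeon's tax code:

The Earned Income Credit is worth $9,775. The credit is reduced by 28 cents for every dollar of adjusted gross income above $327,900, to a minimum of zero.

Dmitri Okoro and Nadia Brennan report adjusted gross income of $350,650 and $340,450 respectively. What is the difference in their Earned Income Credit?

$2,856

Dmitri ($350,650): Earned Income Credit: 28% of the $22,750 excess over $327,900 is $6,370; credit = $9,775 − $6,370 = $3,405.
Nadia ($340,450): Earned Income Credit: 28% of the $12,550 excess over $327,900 is $3,514; credit = $9,775 − $3,514 = $6,261.
Difference: |$3,405 − $6,261| = $2,856.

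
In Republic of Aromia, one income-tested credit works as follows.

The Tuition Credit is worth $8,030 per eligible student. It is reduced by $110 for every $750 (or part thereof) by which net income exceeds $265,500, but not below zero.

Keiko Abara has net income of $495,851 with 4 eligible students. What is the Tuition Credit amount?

Tuition Credit: base = 4 × $8,030 = $32,120. income exceeds $265,500 by $230,351 → 308 increments × $110 = $33,880 ≥ base, so the credit is $0.

$0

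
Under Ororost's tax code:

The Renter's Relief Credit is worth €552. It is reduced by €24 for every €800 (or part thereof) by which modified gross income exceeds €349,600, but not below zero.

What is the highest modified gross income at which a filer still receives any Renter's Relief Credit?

€367,200

After 22 increments the reduction is 22 × €24 = €528, leaving €24; one more increment wipes it out. Increment 22 ends at excess 22 × €800 = €17,600, so the highest qualifying income is €349,600 + €17,600 = €367,200.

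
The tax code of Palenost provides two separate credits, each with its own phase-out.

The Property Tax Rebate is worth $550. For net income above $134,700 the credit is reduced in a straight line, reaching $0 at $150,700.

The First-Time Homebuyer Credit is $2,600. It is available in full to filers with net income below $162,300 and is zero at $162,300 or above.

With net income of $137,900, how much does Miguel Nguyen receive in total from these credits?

Property Tax Rebate: $137,900 is $3,200 into a $16,000 phase-out range, leaving 12,800/16,000 of the credit: $550 × 12,800/16,000 = $440.
First-Time Homebuyer Credit: $137,900 is below the $162,300 cutoff, so the full $2,600 applies.
Total: $440 + $2,600 = $3,040.

$3,040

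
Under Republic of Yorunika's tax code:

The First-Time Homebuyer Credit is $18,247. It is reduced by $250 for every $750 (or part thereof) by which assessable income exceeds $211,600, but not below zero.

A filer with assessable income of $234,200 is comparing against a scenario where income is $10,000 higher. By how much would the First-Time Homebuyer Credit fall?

$3,250

At $234,200 — income exceeds $211,600 by $22,600, which is 31 full-or-partial $750 increments; reduction = 31 × $250 = $7,750, leaving $10,497.
At $244,200 — income exceeds $211,600 by $32,600, which is 44 full-or-partial $750 increments; reduction = 44 × $250 = $11,000, leaving $7,247.
Lost: $10,497 − $7,247 = $3,250.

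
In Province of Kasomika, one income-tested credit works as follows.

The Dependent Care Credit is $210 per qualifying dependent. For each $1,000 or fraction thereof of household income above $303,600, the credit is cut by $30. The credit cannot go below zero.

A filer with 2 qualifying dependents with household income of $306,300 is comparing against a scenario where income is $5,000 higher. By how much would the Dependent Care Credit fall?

$150

At $306,300 — base = 2 × $210 = $420. income exceeds $303,600 by $2,700, which is 3 full-or-partial $1,000 increments; reduction = 3 × $30 = $90, leaving $330.
At $311,300 — base = 2 × $210 = $420. income exceeds $303,600 by $7,700, which is 8 full-or-partial $1,000 increments; reduction = 8 × $30 = $240, leaving $180.
Lost: $330 − $180 = $150.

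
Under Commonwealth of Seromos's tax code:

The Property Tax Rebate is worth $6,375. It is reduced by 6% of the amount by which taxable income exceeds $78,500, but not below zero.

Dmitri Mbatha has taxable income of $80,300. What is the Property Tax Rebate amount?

$6,267

Property Tax Rebate: 6% of the $1,800 excess over $78,500 is $108; credit = $6,375 − $108 = $6,267.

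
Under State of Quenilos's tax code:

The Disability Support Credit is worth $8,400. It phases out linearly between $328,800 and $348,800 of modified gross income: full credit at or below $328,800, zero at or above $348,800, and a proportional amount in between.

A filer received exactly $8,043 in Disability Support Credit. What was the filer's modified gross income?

$8,043 is 8,043/8,400 of the full $8,400, so 357/8,400 of the $20,000 range has been used: income = $328,800 + $20,000 × 357/8,400 = $329,650.

$329,650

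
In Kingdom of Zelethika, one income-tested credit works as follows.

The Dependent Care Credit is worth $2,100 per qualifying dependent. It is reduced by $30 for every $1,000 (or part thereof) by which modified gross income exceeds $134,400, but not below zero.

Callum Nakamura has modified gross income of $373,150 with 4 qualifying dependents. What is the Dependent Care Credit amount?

$1,230

Dependent Care Credit: base = 4 × $2,100 = $8,400. income exceeds $134,400 by $238,750, which is 239 full-or-partial $1,000 increments; reduction = 239 × $30 = $7,170, leaving $1,230.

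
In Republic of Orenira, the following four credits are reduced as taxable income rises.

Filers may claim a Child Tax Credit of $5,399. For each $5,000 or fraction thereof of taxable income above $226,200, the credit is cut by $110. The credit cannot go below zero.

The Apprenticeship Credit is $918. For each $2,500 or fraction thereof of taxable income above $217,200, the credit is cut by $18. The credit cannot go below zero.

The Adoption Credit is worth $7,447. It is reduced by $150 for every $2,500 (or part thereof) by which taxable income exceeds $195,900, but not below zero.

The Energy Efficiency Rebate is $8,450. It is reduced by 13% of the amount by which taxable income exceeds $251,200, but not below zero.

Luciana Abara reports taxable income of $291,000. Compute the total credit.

Child Tax Credit: income exceeds $226,200 by $64,800, which is 13 full-or-partial $5,000 increments; reduction = 13 × $110 = $1,430, leaving $3,969.
Apprenticeship Credit: income exceeds $217,200 by $73,800, which is 30 full-or-partial $2,500 increments; reduction = 30 × $18 = $540, leaving $378.
Adoption Credit: income exceeds $195,900 by $95,100, which is 39 full-or-partial $2,500 increments; reduction = 39 × $150 = $5,850, leaving $1,597.
Energy Efficiency Rebate: 13% of the $39,800 excess over $251,200 is $5,174; credit = $8,450 − $5,174 = $3,276.
Total: $3,969 + $378 + $1,597 + $3,276 = $9,220.

$9,220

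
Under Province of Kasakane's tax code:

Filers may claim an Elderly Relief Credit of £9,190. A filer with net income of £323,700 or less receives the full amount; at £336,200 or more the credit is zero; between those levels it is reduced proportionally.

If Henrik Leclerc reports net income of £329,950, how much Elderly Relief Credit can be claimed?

£4,595

Elderly Relief Credit: £329,950 is £6,250 into a £12,500 phase-out range, leaving 6,250/12,500 of the credit: £9,190 × 6,250/12,500 = £4,595.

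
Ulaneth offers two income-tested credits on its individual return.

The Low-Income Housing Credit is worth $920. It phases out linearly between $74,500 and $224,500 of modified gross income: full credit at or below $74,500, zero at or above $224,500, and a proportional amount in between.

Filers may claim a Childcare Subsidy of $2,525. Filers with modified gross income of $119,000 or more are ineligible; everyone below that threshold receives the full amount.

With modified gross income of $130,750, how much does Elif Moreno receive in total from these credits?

$575

Low-Income Housing Credit: $130,750 is $56,250 into a $150,000 phase-out range, leaving 93,750/150,000 of the credit: $920 × 93,750/150,000 = $575.
Childcare Subsidy: $130,750 meets or exceeds the $119,000 cutoff, so the credit is $0.
Total: $575 + $0 = $575.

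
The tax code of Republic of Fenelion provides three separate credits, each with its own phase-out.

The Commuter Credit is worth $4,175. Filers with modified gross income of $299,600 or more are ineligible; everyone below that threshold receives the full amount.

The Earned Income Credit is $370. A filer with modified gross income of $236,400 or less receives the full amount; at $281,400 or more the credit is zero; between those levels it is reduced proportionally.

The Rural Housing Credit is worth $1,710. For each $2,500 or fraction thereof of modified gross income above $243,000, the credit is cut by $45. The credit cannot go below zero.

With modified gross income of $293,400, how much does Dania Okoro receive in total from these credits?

$4,940

Commuter Credit: $293,400 is below the $299,600 cutoff, so the full $4,175 applies.
Earned Income Credit: $293,400 is at or above $281,400, so the credit is $0.
Rural Housing Credit: income exceeds $243,000 by $50,400, which is 21 full-or-partial $2,500 increments; reduction = 21 × $45 = $945, leaving $765.
Total: $4,175 + $0 + $765 = $4,940.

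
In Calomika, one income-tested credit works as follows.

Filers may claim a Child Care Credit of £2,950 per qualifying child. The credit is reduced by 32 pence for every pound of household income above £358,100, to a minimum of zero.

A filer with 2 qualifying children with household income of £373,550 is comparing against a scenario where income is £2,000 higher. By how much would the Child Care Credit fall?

At £373,550 — base = 2 × £2,950 = £5,900. 32% of the £15,450 excess over £358,100 is £4,944; credit = £5,900 − £4,944 = £956.
At £375,550 — base = 2 × £2,950 = £5,900. 32% of the £17,450 excess over £358,100 is £5,584; credit = £5,900 − £5,584 = £316.
Lost: £956 − £316 = £640.

£640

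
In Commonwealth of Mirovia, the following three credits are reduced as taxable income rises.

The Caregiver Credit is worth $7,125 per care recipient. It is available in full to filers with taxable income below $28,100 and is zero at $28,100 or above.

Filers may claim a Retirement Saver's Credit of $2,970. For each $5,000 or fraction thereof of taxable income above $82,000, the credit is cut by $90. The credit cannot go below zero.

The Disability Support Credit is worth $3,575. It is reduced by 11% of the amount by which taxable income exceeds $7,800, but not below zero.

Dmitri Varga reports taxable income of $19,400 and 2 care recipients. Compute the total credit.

Caregiver Credit: base = 2 × $7,125 = $14,250. $19,400 is below the $28,100 cutoff, so the full $14,250 applies.
Retirement Saver's Credit: $19,400 is at or below the $82,000 threshold, so the full $2,970 applies.
Disability Support Credit: 11% of the $11,600 excess over $7,800 is $1,276; credit = $3,575 − $1,276 = $2,299.
Total: $14,250 + $2,970 + $2,299 = $19,519.

$19,519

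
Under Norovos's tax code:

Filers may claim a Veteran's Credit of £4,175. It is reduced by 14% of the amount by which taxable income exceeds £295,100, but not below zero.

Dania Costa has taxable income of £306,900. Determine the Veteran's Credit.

£2,523

Veteran's Credit: 14% of the £11,800 excess over £295,100 is £1,652; credit = £4,175 − £1,652 = £2,523.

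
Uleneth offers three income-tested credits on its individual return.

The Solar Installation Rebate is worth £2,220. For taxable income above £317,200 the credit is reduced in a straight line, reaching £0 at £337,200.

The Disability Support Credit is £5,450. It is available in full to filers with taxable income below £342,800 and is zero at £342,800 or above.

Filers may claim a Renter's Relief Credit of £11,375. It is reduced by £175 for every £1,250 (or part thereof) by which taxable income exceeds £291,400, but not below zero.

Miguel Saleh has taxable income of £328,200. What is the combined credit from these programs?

£12,574

Solar Installation Rebate: £328,200 is £11,000 into a £20,000 phase-out range, leaving 9,000/20,000 of the credit: £2,220 × 9,000/20,000 = £999.
Disability Support Credit: £328,200 is below the £342,800 cutoff, so the full £5,450 applies.
Renter's Relief Credit: income exceeds £291,400 by £36,800, which is 30 full-or-partial £1,250 increments; reduction = 30 × £175 = £5,250, leaving £6,125.
Total: £999 + £5,450 + £6,125 = £12,574.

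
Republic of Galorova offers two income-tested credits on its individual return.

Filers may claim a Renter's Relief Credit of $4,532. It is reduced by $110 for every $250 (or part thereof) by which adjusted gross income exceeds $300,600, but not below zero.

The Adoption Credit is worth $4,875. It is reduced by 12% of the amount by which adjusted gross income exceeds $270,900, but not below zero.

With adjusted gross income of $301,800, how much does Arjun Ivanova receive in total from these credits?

Renter's Relief Credit: income exceeds $300,600 by $1,200, which is 5 full-or-partial $250 increments; reduction = 5 × $110 = $550, leaving $3,982.
Adoption Credit: 12% of the $30,900 excess over $270,900 is $3,708; credit = $4,875 − $3,708 = $1,167.
Total: $3,982 + $1,167 = $5,149.

$5,149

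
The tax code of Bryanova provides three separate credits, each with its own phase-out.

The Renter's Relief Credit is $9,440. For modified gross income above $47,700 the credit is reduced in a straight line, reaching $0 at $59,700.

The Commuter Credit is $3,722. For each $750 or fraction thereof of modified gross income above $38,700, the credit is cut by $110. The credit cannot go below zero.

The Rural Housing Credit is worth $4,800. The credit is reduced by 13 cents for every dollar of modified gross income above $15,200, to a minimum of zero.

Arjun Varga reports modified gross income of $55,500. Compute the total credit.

$4,496

Renter's Relief Credit: $55,500 is $7,800 into a $12,000 phase-out range, leaving 4,200/12,000 of the credit: $9,440 × 4,200/12,000 = $3,304.
Commuter Credit: income exceeds $38,700 by $16,800, which is 23 full-or-partial $750 increments; reduction = 23 × $110 = $2,530, leaving $1,192.
Rural Housing Credit: 13% of the $40,300 excess over $15,200 is $5,239 ≥ base, so the credit is $0.
Total: $3,304 + $1,192 + $0 = $4,496.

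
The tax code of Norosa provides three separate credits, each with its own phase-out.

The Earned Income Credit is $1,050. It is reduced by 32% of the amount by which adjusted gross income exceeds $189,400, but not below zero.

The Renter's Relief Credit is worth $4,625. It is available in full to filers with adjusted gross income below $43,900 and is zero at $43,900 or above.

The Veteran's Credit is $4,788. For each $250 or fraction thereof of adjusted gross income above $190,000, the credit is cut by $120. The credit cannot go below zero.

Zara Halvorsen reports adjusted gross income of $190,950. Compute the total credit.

$4,862

Earned Income Credit: 32% of the $1,550 excess over $189,400 is $496; credit = $1,050 − $496 = $554.
Renter's Relief Credit: $190,950 meets or exceeds the $43,900 cutoff, so the credit is $0.
Veteran's Credit: income exceeds $190,000 by $950, which is 4 full-or-partial $250 increments; reduction = 4 × $120 = $480, leaving $4,308.
Total: $554 + $0 + $4,308 = $4,862.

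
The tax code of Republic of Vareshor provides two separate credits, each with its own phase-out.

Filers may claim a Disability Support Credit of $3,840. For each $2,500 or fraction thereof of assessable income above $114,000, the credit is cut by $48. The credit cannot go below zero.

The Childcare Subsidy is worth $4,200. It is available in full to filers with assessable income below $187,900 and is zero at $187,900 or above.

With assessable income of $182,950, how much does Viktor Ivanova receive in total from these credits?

$6,696

Disability Support Credit: income exceeds $114,000 by $68,950, which is 28 full-or-partial $2,500 increments; reduction = 28 × $48 = $1,344, leaving $2,496.
Childcare Subsidy: $182,950 is below the $187,900 cutoff, so the full $4,200 applies.
Total: $2,496 + $4,200 = $6,696.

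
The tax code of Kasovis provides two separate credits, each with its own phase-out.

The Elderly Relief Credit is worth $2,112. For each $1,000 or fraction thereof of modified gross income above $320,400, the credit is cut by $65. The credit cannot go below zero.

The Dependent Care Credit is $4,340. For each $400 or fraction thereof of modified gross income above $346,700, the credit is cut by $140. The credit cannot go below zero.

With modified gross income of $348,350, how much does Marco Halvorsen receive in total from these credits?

Elderly Relief Credit: income exceeds $320,400 by $27,950, which is 28 full-or-partial $1,000 increments; reduction = 28 × $65 = $1,820, leaving $292.
Dependent Care Credit: income exceeds $346,700 by $1,650, which is 5 full-or-partial $400 increments; reduction = 5 × $140 = $700, leaving $3,640.
Total: $292 + $3,640 = $3,932.

$3,932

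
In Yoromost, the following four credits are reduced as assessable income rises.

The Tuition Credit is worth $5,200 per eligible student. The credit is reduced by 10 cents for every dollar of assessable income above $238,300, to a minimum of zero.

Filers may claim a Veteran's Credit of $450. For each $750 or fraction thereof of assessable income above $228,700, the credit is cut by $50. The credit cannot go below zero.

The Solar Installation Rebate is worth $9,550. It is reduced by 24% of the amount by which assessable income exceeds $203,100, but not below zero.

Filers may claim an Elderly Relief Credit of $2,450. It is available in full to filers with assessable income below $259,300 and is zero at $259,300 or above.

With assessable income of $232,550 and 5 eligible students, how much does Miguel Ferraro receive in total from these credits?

$31,082

Tuition Credit: base = 5 × $5,200 = $26,000. $232,550 is at or below the $238,300 threshold, so the full $26,000 applies.
Veteran's Credit: income exceeds $228,700 by $3,850, which is 6 full-or-partial $750 increments; reduction = 6 × $50 = $300, leaving $150.
Solar Installation Rebate: 24% of the $29,450 excess over $203,100 is $7,068; credit = $9,550 − $7,068 = $2,482.
Elderly Relief Credit: $232,550 is below the $259,300 cutoff, so the full $2,450 applies.
Total: $26,000 + $150 + $2,482 + $2,450 = $31,082.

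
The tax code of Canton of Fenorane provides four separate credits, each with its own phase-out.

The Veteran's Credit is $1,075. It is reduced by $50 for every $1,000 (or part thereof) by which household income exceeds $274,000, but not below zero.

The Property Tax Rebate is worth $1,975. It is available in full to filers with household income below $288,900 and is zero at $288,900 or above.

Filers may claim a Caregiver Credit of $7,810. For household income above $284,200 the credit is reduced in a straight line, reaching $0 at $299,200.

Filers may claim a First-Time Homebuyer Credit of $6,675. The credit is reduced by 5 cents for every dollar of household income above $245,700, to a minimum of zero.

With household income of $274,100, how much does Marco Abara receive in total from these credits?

Veteran's Credit: income exceeds $274,000 by $100, which is 1 full-or-partial $1,000 increment; reduction = 1 × $50 = $50, leaving $1,025.
Property Tax Rebate: $274,100 is below the $288,900 cutoff, so the full $1,975 applies.
Caregiver Credit: $274,100 is at or below the $284,200 threshold, so the full $7,810 applies.
First-Time Homebuyer Credit: 5% of the $28,400 excess over $245,700 is $1,420; credit = $6,675 − $1,420 = $5,255.
Total: $1,025 + $1,975 + $7,810 + $5,255 = $16,065.

$16,065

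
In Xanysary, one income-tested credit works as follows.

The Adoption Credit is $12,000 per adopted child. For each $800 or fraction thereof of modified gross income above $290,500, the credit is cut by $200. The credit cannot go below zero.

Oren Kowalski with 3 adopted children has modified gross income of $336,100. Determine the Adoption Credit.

$24,600

Adoption Credit: base = 3 × $12,000 = $36,000. income exceeds $290,500 by $45,600, which is 57 full-or-partial $800 increments; reduction = 57 × $200 = $11,400, leaving $24,600.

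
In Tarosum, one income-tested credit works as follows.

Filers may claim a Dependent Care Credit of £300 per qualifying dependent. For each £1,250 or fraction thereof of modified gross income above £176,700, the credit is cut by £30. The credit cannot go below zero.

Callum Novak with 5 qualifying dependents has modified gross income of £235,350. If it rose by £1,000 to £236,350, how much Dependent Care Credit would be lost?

At £235,350 — base = 5 × £300 = £1,500. income exceeds £176,700 by £58,650, which is 47 full-or-partial £1,250 increments; reduction = 47 × £30 = £1,410, leaving £90.
At £236,350 — base = 5 × £300 = £1,500. income exceeds £176,700 by £59,650, which is 48 full-or-partial £1,250 increments; reduction = 48 × £30 = £1,440, leaving £60.
Lost: £90 − £60 = £30.

£30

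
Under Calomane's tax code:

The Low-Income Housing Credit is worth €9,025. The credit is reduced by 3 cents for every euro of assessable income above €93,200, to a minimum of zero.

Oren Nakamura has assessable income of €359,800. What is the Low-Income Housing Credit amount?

Low-Income Housing Credit: 3% of the €266,600 excess over €93,200 is €7,998; credit = €9,025 − €7,998 = €1,027.

€1,027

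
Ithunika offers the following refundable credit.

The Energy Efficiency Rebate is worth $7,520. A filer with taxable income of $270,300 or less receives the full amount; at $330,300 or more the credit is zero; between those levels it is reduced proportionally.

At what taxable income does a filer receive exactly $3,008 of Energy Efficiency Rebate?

$3,008 is 3,008/7,520 of the full $7,520, so 4,512/7,520 of the $60,000 range has been used: income = $270,300 + $60,000 × 4,512/7,520 = $306,300.

$306,300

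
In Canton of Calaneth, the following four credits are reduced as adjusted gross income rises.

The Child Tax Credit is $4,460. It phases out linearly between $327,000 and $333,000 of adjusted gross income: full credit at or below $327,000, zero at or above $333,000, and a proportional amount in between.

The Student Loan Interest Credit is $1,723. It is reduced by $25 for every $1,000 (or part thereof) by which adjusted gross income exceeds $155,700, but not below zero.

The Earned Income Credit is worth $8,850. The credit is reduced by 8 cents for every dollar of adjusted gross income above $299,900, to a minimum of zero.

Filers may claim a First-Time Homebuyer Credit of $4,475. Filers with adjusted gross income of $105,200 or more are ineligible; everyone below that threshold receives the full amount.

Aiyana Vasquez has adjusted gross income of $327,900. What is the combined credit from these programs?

$10,401

Child Tax Credit: $327,900 is $900 into a $6,000 phase-out range, leaving 5,100/6,000 of the credit: $4,460 × 5,100/6,000 = $3,791.
Student Loan Interest Credit: income exceeds $155,700 by $172,200 → 173 increments × $25 = $4,325 ≥ base, so the credit is $0.
Earned Income Credit: 8% of the $28,000 excess over $299,900 is $2,240; credit = $8,850 − $2,240 = $6,610.
First-Time Homebuyer Credit: $327,900 meets or exceeds the $105,200 cutoff, so the credit is $0.
Total: $3,791 + $0 + $6,610 + $0 = $10,401.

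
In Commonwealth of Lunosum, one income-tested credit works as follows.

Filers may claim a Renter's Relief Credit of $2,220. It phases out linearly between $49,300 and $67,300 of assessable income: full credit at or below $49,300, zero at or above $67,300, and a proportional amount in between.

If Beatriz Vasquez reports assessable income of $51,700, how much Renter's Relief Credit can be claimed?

Renter's Relief Credit: $51,700 is $2,400 into a $18,000 phase-out range, leaving 15,600/18,000 of the credit: $2,220 × 15,600/18,000 = $1,924.

$1,924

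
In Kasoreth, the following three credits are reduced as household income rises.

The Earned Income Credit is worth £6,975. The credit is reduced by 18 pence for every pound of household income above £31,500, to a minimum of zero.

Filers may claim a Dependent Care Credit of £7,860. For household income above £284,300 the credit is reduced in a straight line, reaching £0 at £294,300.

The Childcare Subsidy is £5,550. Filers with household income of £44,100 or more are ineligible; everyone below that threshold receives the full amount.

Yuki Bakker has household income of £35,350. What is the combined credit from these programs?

£19,692

Earned Income Credit: 18% of the £3,850 excess over £31,500 is £693; credit = £6,975 − £693 = £6,282.
Dependent Care Credit: £35,350 is at or below the £284,300 threshold, so the full £7,860 applies.
Childcare Subsidy: £35,350 is below the £44,100 cutoff, so the full £5,550 applies.
Total: £6,282 + £7,860 + £5,550 = £19,692.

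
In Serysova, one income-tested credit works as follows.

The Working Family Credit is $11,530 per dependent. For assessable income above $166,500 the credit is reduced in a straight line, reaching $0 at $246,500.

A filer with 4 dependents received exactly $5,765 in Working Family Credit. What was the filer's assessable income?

$236,500

Full credit = 4 × $11,530 = $46,120.
$5,765 is 5,765/46,120 of the full $46,120, so 40,355/46,120 of the $80,000 range has been used: income = $166,500 + $80,000 × 40,355/46,120 = $236,500.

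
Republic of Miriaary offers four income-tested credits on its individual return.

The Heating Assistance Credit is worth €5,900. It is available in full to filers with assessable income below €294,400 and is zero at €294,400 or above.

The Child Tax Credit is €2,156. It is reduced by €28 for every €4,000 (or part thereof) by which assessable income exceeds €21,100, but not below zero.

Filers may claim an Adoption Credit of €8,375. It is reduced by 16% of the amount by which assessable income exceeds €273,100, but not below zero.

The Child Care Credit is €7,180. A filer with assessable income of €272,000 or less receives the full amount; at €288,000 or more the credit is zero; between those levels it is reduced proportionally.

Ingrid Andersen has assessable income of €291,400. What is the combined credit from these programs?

Heating Assistance Credit: €291,400 is below the €294,400 cutoff, so the full €5,900 applies.
Child Tax Credit: income exceeds €21,100 by €270,300, which is 68 full-or-partial €4,000 increments; reduction = 68 × €28 = €1,904, leaving €252.
Adoption Credit: 16% of the €18,300 excess over €273,100 is €2,928; credit = €8,375 − €2,928 = €5,447.
Child Care Credit: €291,400 is at or above €288,000, so the credit is €0.
Total: €5,900 + €252 + €5,447 + €0 = €11,599.

€11,599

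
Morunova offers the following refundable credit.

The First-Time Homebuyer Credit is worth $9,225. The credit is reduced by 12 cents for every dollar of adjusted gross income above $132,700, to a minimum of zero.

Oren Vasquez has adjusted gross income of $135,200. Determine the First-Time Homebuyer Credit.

First-Time Homebuyer Credit: 12% of the $2,500 excess over $132,700 is $300; credit = $9,225 − $300 = $8,925.

$8,925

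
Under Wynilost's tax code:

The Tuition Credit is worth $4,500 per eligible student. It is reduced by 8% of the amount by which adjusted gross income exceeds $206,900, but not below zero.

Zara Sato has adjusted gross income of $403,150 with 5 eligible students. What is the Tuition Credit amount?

Tuition Credit: base = 5 × $4,500 = $22,500. 8% of the $196,250 excess over $206,900 is $15,700; credit = $22,500 − $15,700 = $6,800.

$6,800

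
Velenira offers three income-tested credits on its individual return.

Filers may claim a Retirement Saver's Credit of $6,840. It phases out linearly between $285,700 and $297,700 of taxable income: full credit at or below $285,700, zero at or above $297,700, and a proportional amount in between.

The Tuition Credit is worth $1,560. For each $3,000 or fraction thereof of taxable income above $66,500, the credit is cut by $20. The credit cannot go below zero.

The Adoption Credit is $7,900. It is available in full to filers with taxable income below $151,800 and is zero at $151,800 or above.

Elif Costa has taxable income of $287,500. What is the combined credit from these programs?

Retirement Saver's Credit: $287,500 is $1,800 into a $12,000 phase-out range, leaving 10,200/12,000 of the credit: $6,840 × 10,200/12,000 = $5,814.
Tuition Credit: income exceeds $66,500 by $221,000, which is 74 full-or-partial $3,000 increments; reduction = 74 × $20 = $1,480, leaving $80.
Adoption Credit: $287,500 meets or exceeds the $151,800 cutoff, so the credit is $0.
Total: $5,814 + $80 + $0 = $5,894.

$5,894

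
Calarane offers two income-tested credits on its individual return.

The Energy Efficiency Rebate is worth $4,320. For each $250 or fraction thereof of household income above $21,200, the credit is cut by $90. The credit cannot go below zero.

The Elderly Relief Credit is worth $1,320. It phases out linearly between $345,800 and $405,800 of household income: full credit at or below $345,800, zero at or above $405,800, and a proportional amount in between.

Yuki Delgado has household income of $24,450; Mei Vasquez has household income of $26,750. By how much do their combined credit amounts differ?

Yuki ($24,450): Energy Efficiency Rebate: income exceeds $21,200 by $3,250, which is 13 full-or-partial $250 increments; reduction = 13 × $90 = $1,170, leaving $3,150. Elderly Relief Credit: $24,450 is at or below the $345,800 threshold, so the full $1,320 applies. total $3,150 + $1,320 = $4,470
Mei ($26,750): Energy Efficiency Rebate: income exceeds $21,200 by $5,550, which is 23 full-or-partial $250 increments; reduction = 23 × $90 = $2,070, leaving $2,250. Elderly Relief Credit: $26,750 is at or below the $345,800 threshold, so the full $1,320 applies. total $2,250 + $1,320 = $3,570
Difference: |$4,470 − $3,570| = $900.

$900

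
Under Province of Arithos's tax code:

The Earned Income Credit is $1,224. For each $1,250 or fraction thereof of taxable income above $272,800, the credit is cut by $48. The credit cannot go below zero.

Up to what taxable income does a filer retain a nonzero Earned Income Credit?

After 25 increments the reduction is 25 × $48 = $1,200, leaving $24; one more increment wipes it out. Increment 25 ends at excess 25 × $1,250 = $31,250, so the highest qualifying income is $272,800 + $31,250 = $304,050.

$304,050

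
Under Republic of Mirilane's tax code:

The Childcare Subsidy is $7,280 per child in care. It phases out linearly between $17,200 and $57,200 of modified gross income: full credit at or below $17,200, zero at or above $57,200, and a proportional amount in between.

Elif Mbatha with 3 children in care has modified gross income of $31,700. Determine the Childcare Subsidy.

Childcare Subsidy: base = 3 × $7,280 = $21,840. $31,700 is $14,500 into a $40,000 phase-out range, leaving 25,500/40,000 of the credit: $21,840 × 25,500/40,000 = $13,923.

$13,923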